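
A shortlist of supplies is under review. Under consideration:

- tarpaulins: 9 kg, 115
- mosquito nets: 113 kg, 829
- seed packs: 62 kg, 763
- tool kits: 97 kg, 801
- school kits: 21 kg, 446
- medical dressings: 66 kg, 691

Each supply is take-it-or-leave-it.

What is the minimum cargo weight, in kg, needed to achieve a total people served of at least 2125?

189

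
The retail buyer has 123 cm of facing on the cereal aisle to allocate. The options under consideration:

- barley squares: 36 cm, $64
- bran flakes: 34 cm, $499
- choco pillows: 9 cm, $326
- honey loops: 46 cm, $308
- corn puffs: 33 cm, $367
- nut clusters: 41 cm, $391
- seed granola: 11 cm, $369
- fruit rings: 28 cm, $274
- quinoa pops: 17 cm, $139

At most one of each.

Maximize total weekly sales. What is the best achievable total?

1859

Taking the top-ratio products first gives bran flakes + choco pillows + corn puffs + seed granola + fruit rings for 1835 (115 cm).
Replace corn puffs with nut clusters: the trade gains 24 net, giving 1859 at 123 cm.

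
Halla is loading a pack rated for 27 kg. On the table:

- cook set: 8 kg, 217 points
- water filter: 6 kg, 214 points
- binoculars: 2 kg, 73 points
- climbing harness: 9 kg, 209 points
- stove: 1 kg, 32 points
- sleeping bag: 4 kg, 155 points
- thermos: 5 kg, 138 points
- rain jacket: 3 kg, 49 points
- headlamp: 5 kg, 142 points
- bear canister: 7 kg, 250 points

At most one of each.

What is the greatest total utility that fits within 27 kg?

909

Density check — sleeping bag 38.75, binoculars 36.50, bear canister 35.71, water filter 35.67 are the best per kg.
Greedy by ratio would take water filter + binoculars + stove + sleeping bag + headlamp + bear canister: 25 kg used, total 866.
Dropping stove and headlamp frees 6 kg; slotting in cook set (8 kg) lifts the total to 909 at 27 kg.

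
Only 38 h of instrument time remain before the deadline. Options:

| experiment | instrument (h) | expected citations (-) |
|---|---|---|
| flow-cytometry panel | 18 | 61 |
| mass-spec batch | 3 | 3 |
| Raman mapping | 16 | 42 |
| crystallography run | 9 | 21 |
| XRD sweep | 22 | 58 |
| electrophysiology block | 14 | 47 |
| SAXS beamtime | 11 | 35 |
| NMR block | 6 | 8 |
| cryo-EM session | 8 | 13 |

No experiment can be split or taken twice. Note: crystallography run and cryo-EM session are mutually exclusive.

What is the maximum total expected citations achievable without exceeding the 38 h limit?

Ranking by ratio (expected citations/h): flow-cytometry panel 3.39, electrophysiology block 3.36, SAXS beamtime 3.18.
A density-first pass picks flow-cytometry panel + electrophysiology block + NMR block — 116 at 38 h.
Dropping electrophysiology block and NMR block frees 20 h; slotting in crystallography run + SAXS beamtime (20 h) lifts the total to 117 at 38 h.
Next best is flow-cytometry panel + electrophysiology block + NMR block at 116 (38 h) — short by 1.

117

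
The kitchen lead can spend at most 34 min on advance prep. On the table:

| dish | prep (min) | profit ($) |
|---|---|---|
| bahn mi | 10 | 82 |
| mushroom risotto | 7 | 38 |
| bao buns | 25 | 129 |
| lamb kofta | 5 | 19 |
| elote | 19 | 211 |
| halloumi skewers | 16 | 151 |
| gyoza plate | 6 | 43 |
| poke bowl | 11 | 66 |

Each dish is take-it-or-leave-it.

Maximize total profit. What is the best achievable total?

By profit per min: elote 11.11, halloumi skewers 9.44, bahn mi 8.20 lead.
The ratio ordering already packs tightly: bahn mi + lamb kofta + elote, 34 min, 312.
The closest alternative, bahn mi + elote, reaches only 293.

312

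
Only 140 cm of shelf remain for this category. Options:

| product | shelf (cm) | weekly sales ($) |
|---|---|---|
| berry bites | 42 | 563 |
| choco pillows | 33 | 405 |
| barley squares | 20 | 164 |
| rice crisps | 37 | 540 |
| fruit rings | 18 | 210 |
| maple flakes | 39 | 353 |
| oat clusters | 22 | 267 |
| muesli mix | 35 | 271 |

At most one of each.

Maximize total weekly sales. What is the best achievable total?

1775

Berry bites + choco pillows + rice crisps + oat clusters uses 134 of the 140 cm and totals 1775.
Next best is berry bites + barley squares + rice crisps + fruit rings + oat clusters at 1744 (139 cm) — short by 31.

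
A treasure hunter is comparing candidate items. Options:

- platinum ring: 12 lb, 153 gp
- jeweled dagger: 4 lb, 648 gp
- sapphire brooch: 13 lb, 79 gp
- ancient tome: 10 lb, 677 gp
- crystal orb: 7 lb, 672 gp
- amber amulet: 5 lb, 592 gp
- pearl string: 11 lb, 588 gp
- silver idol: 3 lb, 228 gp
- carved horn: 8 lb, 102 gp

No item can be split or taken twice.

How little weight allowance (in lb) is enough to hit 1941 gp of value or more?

Look for the lowest-weight combination reaching 1941.
Taking jeweled dagger + crystal orb + amber amulet + silver idol gives 2140 (≥ 1941) for 19 lb.
Any bundle with less than 19 lb falls short of 1941.

19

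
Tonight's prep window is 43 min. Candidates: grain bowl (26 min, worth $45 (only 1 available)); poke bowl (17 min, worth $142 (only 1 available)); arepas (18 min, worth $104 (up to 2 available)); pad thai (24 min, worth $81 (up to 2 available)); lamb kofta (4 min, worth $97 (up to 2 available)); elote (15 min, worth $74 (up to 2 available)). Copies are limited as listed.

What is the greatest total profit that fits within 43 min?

440

Best packing: poke bowl + arepas + 2×lamb kofta — 43 min, 440 total.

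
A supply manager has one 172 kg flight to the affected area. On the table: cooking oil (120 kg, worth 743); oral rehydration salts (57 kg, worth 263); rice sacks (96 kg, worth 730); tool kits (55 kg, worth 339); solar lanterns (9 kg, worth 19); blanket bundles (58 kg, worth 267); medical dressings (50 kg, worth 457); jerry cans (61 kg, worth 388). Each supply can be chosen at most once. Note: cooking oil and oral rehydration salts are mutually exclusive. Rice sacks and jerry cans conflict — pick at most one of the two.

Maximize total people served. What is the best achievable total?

1206

Best packing: rice sacks + solar lanterns + medical dressings — 155 kg, 1206 total.
An exhaustive check of the 256 subsets confirms 1206.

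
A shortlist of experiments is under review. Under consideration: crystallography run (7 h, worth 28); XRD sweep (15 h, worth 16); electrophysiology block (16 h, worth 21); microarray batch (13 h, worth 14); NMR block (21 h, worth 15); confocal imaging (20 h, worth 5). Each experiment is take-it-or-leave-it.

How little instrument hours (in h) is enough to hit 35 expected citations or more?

20

Minimise h subject to total expected citations ≥ 35.
Taking crystallography run + microarray batch gives 42 (≥ 35) for 20 h.
No combination under 20 h hits 35.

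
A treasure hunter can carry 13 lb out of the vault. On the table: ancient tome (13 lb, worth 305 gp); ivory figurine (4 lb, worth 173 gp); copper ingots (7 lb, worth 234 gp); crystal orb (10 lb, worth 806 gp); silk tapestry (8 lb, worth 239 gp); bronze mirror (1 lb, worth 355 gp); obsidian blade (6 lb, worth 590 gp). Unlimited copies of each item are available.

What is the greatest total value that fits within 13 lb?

4615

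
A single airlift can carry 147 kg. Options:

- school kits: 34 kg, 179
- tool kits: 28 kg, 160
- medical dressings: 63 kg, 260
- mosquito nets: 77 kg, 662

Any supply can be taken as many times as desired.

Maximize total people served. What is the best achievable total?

1020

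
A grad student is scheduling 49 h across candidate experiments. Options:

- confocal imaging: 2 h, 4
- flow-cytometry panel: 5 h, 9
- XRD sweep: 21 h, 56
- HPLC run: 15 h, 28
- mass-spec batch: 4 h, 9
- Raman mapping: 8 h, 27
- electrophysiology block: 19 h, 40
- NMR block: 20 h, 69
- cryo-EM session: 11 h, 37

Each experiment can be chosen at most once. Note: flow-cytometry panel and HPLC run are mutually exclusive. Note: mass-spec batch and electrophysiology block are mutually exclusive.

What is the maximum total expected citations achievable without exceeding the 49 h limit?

152

Ranking by ratio (expected citations/h): NMR block 3.45, Raman mapping 3.38, cryo-EM session 3.36, XRD sweep 2.67.
The ratio heuristic lands on confocal imaging + mass-spec batch + Raman mapping + NMR block + cryo-EM session (146) but leaves 4 h idle.
Replace confocal imaging and mass-spec batch and cryo-EM session with XRD sweep: the trade gains 6 net, giving 152 at 49 h.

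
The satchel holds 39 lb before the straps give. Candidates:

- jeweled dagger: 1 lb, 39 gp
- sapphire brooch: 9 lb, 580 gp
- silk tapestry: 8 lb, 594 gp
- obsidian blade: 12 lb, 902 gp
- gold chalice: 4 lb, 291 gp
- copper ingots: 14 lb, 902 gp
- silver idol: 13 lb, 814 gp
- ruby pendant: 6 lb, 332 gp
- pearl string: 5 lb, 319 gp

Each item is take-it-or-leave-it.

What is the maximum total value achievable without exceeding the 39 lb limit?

2728

By value per lb: obsidian blade 75.17, silk tapestry 74.25, gold chalice 72.75, sapphire brooch 64.44 lead.
Greedy by ratio would take jeweled dagger + sapphire brooch + silk tapestry + obsidian blade + gold chalice + pearl string: 39 lb used, total 2725.
The 14 lb tied up in sapphire brooch and pearl string is better spent on copper ingots — total rises to 2728 (39 lb).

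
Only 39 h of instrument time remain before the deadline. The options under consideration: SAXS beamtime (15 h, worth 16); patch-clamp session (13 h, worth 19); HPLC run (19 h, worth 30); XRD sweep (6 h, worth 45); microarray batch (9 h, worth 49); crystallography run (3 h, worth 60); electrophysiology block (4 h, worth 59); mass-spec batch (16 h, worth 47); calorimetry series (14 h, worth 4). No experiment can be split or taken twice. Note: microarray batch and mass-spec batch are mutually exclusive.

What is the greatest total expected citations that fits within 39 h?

232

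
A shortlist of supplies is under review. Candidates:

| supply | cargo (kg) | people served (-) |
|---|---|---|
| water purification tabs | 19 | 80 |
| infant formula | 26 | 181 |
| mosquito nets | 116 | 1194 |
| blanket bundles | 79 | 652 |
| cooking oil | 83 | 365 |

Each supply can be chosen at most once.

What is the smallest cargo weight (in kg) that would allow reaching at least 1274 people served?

135

Look for the lowest-cargo combination reaching 1274.
water purification tabs + mosquito nets reaches 1274 using 135 kg.
Below 135 kg the best achievable stays under 1274.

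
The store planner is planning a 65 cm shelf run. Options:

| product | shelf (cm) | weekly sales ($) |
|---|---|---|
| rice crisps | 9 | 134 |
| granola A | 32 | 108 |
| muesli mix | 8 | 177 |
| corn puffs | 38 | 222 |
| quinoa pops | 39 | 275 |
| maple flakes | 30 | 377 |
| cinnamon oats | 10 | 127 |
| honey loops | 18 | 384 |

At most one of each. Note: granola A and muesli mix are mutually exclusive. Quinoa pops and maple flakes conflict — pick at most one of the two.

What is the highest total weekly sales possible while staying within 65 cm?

By weekly sales per cm: muesli mix 22.12, honey loops 21.33, rice crisps 14.89, cinnamon oats 12.70 lead.
Filling by ratio: rice crisps + muesli mix + cinnamon oats + honey loops for 822, with 20 cm left unused.
Replace cinnamon oats with maple flakes: the trade gains 250 net, giving 1072 at 65 cm.
Every other selection either busts 65 cm or breaks a pairing rule or fails to beat 1072.

1072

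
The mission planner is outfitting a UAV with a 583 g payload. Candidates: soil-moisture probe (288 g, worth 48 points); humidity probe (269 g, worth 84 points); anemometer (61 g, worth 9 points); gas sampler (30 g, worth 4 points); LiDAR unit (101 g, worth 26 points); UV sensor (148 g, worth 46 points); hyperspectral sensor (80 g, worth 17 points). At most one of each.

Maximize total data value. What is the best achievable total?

165

Taking humidity probe + anemometer + LiDAR unit + UV sensor: 579 g used, 165 in data value.
Runner-up humidity probe + gas sampler + LiDAR unit + UV sensor tops out at 160.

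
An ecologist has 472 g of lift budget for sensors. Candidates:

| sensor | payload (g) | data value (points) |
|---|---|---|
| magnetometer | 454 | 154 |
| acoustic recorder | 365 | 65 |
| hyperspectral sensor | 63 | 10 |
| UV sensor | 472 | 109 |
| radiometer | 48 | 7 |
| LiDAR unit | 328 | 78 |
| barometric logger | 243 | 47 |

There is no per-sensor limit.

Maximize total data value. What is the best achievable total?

Ranking by ratio (data value/g): magnetometer 0.34, LiDAR unit 0.24, UV sensor 0.23, barometric logger 0.19.
Taking magnetometer: 454 g used, 154 in data value.

154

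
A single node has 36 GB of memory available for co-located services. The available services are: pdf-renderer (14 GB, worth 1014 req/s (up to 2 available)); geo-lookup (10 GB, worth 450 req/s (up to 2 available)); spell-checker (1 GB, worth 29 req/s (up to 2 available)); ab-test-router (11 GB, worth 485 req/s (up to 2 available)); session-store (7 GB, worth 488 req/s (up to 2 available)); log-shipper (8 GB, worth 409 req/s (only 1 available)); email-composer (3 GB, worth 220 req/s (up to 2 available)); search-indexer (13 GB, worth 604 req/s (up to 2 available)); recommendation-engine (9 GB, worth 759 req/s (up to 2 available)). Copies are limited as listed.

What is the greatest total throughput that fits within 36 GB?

The ratio heuristic lands on 2×spell-checker + session-store + 2×email-composer + 2×recommendation-engine (2504) but leaves 3 GB idle.
The 11 GB tied up in spell-checker and session-store and email-composer is better spent on pdf-renderer — total rises to 2781 (36 GB).
That's the maximum — no swap from here does better than 2781.

2781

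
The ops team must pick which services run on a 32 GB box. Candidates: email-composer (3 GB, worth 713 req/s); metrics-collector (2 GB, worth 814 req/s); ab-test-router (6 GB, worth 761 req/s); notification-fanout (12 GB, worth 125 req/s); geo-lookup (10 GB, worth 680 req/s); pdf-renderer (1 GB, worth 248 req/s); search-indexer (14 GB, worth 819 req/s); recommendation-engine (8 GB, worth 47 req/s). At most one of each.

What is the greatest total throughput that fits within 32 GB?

3355

The ratio heuristic lands on email-composer + metrics-collector + ab-test-router + geo-lookup + pdf-renderer + recommendation-engine (3263) but leaves 2 GB idle.
Replace geo-lookup and recommendation-engine with search-indexer: the trade gains 92 net, giving 3355 at 26 GB.
Next best is email-composer + metrics-collector + geo-lookup + pdf-renderer + search-indexer at 3274 (30 GB) — short by 81.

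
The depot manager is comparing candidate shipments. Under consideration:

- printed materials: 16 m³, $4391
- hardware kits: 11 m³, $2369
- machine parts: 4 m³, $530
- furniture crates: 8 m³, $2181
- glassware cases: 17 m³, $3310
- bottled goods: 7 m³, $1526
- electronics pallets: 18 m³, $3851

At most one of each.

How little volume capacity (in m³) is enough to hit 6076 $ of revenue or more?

Need the lightest bundle worth ≥ 6076.
Taking printed materials + furniture crates gives 6572 (≥ 6076) for 24 m³.
Below 24 m³ the best achievable stays under 6076.

24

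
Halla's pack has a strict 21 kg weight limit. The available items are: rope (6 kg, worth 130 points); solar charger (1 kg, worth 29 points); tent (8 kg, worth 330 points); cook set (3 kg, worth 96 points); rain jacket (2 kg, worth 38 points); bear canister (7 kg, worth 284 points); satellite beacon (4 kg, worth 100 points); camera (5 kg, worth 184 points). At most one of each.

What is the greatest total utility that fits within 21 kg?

The ratio ordering already packs tightly: solar charger + tent + bear canister + camera, 21 kg, 827.
Next best is tent + bear canister + camera at 798 (20 kg) — short by 29.

827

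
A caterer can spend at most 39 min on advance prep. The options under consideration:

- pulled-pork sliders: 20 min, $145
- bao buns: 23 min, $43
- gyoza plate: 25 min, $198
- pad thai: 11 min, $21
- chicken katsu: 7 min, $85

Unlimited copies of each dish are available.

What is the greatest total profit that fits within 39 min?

5×chicken katsu uses 35 of the 39 min and totals 425.
Every other selection either busts 39 min or fails to beat 425.

425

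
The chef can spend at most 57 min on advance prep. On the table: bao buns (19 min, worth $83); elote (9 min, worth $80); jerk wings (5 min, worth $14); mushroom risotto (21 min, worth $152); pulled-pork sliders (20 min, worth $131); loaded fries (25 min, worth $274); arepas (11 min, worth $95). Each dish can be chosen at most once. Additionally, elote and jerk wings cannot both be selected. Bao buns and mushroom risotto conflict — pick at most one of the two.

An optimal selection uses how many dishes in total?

Optimal total is 521.
One optimal bundle: mushroom risotto + loaded fries + arepas (57 min).
All optima have 3 dishes.

3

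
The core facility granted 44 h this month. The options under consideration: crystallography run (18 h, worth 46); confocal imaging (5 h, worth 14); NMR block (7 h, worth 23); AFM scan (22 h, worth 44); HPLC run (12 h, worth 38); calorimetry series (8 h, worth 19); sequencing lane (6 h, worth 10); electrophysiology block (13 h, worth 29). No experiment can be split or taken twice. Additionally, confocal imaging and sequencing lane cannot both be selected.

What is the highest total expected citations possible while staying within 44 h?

121

The ratio ordering already packs tightly: crystallography run + confocal imaging + NMR block + HPLC run, 42 h, 121.
An exhaustive check of the 256 subsets confirms 121.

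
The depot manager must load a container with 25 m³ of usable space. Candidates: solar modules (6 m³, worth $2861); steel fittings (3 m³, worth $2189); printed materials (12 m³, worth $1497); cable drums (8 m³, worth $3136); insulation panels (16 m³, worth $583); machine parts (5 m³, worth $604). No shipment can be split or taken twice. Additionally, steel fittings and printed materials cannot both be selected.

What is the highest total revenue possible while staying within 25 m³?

By revenue per m³: steel fittings 729.67, solar modules 476.83, cable drums 392.00 lead.
Best packing: solar modules + steel fittings + cable drums + machine parts — 22 m³, 8790 total.
An exhaustive check of the 64 subsets confirms 8790.

8790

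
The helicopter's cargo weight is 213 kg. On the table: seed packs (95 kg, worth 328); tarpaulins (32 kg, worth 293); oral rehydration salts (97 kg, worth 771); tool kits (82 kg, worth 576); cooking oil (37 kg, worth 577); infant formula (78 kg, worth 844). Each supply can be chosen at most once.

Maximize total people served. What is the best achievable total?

2192

Greedy by ratio would take tarpaulins + cooking oil + infant formula: 147 kg used, total 1714.
Replace tarpaulins with oral rehydration salts: the trade gains 478 net, giving 2192 at 212 kg.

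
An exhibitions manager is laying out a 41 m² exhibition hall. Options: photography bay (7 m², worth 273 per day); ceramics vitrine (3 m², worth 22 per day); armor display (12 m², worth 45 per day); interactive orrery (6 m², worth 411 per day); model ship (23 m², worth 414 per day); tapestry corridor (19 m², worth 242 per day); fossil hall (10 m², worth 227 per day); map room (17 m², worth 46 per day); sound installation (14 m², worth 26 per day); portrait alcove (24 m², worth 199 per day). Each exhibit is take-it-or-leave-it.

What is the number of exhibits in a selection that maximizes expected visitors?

Optimal total is 1120.
For example photography bay + ceramics vitrine + interactive orrery + model ship achieves it, using 39 m².
All optima have 4 exhibits.

4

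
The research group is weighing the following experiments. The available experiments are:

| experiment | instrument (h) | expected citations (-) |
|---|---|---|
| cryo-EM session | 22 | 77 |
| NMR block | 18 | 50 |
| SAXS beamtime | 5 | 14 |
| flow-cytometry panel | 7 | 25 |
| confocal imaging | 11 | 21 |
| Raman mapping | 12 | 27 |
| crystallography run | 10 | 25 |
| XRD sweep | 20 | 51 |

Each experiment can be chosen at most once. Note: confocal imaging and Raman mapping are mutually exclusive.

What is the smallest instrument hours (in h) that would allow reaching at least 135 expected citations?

44

Need the lightest bundle worth ≥ 135.
cryo-EM session + SAXS beamtime + flow-cytometry panel + crystallography run reaches 141 using 44 h.
Any bundle with less than 44 h falls short of 135.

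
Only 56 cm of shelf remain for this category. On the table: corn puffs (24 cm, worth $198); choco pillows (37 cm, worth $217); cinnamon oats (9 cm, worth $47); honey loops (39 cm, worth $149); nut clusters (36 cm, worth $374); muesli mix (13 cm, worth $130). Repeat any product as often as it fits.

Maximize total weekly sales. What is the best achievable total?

520

Ranking by ratio (weekly sales/cm): nut clusters 10.39, muesli mix 10.00, corn puffs 8.25, choco pillows 5.86.
Taking the top-ratio products first gives nut clusters + muesli mix for 504 (49 cm).
Replace nut clusters with 3×muesli mix: the trade gains 16 net, giving 520 at 52 cm.
Nothing else within 56 cm beats 520.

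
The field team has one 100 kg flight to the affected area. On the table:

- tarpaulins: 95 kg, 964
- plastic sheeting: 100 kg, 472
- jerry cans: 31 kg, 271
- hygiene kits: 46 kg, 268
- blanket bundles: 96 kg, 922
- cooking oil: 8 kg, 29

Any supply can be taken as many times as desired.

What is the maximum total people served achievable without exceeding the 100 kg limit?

964

The ratio ordering already packs tightly: tarpaulins, 95 kg, 964.
Nothing else within 100 kg beats 964.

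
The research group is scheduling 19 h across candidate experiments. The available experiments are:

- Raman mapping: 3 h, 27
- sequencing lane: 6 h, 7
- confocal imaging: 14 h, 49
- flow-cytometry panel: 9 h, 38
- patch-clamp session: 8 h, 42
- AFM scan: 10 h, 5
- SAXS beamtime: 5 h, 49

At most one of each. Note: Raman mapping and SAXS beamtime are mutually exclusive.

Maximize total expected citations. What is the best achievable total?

98

Ranking by ratio (expected citations/h): SAXS beamtime 9.80, Raman mapping 9.00, patch-clamp session 5.25, flow-cytometry panel 4.22.
Confocal imaging + SAXS beamtime uses 19 of the 19 h and totals 98.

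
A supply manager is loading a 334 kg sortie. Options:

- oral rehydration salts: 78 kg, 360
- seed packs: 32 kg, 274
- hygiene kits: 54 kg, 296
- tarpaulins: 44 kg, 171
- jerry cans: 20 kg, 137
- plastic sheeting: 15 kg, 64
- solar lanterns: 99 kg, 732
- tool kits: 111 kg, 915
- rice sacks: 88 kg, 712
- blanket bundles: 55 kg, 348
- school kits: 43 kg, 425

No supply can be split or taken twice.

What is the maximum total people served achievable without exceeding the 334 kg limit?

Density check — school kits 9.88, seed packs 8.56, tool kits 8.24, rice sacks 8.09 are the best per kg.
Filling by ratio: seed packs + jerry cans + plastic sheeting + tool kits + rice sacks + school kits for 2527, with 25 kg left unused.
Dropping jerry cans and plastic sheeting frees 35 kg; slotting in blanket bundles (55 kg) lifts the total to 2674 at 329 kg.
The closest alternative, seed packs + solar lanterns + tool kits + rice sacks, reaches only 2633.

2674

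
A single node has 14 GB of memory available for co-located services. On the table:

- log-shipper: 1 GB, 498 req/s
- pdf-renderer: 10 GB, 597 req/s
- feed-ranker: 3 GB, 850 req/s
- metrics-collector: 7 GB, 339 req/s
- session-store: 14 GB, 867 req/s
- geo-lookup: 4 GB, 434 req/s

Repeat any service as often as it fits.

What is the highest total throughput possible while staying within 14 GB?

6972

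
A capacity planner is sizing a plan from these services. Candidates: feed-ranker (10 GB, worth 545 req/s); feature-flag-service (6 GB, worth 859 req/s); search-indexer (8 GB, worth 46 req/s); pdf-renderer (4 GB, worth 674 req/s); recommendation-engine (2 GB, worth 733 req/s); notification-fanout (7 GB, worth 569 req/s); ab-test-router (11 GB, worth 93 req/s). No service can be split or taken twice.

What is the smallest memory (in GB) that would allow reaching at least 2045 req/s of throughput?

12

Need the lightest bundle worth ≥ 2045.
feature-flag-service + pdf-renderer + recommendation-engine: 2266 throughput at 12 GB.
Any bundle with less than 12 GB falls short of 2045.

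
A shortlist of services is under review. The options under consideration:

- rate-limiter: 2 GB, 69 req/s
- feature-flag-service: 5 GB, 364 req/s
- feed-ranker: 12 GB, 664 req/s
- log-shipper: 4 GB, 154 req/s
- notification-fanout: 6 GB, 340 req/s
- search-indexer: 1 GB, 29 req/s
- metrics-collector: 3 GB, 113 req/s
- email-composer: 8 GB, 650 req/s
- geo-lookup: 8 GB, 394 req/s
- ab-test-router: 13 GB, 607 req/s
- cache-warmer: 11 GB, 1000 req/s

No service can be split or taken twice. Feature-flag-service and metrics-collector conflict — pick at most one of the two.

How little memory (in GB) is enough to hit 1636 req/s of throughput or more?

Look for the lowest-memory combination reaching 1636.
Taking email-composer + cache-warmer gives 1650 (≥ 1636) for 19 GB.
Any bundle with less than 19 GB falls short of 1636.

19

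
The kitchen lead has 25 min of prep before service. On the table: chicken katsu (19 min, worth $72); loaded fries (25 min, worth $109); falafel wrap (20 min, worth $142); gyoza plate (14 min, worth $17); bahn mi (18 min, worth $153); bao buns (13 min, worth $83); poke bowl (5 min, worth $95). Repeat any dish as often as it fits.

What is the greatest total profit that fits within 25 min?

475

Best packing: 5×poke bowl — 25 min, 475 total.
Nothing else within 25 min beats 475.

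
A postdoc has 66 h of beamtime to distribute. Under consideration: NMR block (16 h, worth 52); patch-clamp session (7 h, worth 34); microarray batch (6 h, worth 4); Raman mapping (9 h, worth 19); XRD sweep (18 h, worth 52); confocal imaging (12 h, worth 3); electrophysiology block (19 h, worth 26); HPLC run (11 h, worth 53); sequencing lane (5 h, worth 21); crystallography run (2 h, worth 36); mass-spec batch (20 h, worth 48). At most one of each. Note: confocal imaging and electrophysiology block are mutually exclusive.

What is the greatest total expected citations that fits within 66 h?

252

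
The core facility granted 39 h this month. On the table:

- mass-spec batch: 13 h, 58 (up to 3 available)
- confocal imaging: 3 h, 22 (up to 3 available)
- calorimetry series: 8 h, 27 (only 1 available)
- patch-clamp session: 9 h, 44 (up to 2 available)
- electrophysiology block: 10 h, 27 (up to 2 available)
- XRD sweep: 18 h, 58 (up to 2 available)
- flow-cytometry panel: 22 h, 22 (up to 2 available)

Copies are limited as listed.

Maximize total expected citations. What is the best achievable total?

The ratio heuristic lands on 3×confocal imaging + calorimetry series + 2×patch-clamp session (181) but leaves 4 h idle.
Replace patch-clamp session with mass-spec batch: the trade gains 14 net, giving 195 at 39 h.
Nothing else within 39 h beats 195.

195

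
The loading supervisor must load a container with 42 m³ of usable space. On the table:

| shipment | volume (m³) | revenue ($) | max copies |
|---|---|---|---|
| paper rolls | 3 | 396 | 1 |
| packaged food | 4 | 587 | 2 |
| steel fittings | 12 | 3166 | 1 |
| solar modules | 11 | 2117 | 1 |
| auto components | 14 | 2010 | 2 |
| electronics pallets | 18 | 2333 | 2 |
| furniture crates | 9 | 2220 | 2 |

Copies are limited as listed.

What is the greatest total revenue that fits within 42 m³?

9723

Taking steel fittings + solar modules + 2×furniture crates: 41 m³ used, 9723 in revenue.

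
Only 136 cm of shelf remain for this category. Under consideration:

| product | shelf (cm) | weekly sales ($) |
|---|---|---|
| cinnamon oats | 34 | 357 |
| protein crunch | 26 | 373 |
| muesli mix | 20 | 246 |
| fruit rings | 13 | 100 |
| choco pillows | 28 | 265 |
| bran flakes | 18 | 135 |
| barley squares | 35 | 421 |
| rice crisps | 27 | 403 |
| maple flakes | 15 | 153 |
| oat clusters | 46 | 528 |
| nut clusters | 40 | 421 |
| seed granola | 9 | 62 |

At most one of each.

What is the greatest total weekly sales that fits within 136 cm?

1725

Greedy by ratio would take protein crunch + muesli mix + fruit rings + barley squares + rice crisps + maple flakes: 136 cm used, total 1696.
Replace muesli mix and fruit rings and maple flakes with oat clusters: the trade gains 29 net, giving 1725 at 134 cm.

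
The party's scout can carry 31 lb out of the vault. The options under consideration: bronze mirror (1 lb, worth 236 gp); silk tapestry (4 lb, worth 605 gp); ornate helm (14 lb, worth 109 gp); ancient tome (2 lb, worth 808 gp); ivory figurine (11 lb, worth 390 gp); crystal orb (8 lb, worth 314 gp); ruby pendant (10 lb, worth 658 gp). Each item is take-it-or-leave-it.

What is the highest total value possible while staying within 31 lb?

2697

Greedy by ratio would take bronze mirror + silk tapestry + ancient tome + crystal orb + ruby pendant: 25 lb used, total 2621.
Dropping crystal orb frees 8 lb; slotting in ivory figurine (11 lb) lifts the total to 2697 at 28 lb.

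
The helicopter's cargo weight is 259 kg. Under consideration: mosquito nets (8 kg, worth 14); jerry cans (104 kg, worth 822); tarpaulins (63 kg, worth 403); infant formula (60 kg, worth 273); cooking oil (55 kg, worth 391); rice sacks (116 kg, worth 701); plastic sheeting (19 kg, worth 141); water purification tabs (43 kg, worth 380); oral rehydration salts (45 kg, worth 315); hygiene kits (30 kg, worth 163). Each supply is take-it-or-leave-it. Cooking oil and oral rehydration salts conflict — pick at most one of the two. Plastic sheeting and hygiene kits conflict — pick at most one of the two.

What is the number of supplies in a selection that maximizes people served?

4

Optimal total is 1920.
jerry cans + tarpaulins + water purification tabs + oral rehydration salts hits 1920 at 255 kg.
All optima have 4 supplies.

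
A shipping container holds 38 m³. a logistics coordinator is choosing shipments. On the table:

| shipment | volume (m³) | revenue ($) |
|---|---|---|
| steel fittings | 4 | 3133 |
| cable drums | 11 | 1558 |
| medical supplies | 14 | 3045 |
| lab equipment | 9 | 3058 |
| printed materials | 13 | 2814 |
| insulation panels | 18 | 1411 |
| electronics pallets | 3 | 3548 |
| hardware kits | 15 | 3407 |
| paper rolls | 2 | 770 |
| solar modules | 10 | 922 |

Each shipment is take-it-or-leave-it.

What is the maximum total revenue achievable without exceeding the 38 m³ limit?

Best packing: steel fittings + lab equipment + electronics pallets + hardware kits + paper rolls — 33 m³, 13916 total.
The spare 5 m³ is too small for any remaining shipment, and no exchange beats 13916.

13916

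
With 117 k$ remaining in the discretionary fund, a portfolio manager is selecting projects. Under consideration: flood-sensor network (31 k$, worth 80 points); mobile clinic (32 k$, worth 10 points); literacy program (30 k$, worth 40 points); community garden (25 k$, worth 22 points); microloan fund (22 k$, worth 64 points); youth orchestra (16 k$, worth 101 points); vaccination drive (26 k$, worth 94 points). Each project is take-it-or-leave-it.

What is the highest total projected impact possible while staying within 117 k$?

339

Density check — youth orchestra 6.31, vaccination drive 3.62, microloan fund 2.91, flood-sensor network 2.58 are the best per k$.
Flood-sensor network + microloan fund + youth orchestra + vaccination drive uses 95 of the 117 k$ and totals 339.
The closest alternative, flood-sensor network + literacy program + youth orchestra + vaccination drive, reaches only 315.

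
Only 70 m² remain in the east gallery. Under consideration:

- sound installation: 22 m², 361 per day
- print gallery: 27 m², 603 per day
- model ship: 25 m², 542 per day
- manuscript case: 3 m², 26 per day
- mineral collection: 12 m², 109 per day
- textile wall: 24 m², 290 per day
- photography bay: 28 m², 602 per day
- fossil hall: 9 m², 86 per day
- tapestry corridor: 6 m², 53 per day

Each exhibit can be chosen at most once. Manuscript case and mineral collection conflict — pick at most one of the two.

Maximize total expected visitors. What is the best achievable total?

Greedy by ratio would take print gallery + model ship + manuscript case + fossil hall + tapestry corridor: 70 m² used, total 1310.
The 28 m² tied up in model ship and manuscript case is better spent on photography bay — total rises to 1344 (70 m²).
Runner-up print gallery + manuscript case + photography bay + fossil hall tops out at 1317.

1344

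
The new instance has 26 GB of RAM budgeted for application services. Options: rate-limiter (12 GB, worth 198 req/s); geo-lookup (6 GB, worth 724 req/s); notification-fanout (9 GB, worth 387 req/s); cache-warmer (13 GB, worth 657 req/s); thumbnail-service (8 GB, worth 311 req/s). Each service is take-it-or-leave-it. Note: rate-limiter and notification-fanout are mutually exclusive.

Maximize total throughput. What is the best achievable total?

1422

Taking the top-ratio services first gives geo-lookup + cache-warmer for 1381 (19 GB).
Dropping cache-warmer frees 13 GB; slotting in notification-fanout + thumbnail-service (17 GB) lifts the total to 1422 at 23 GB.
Next best is geo-lookup + cache-warmer at 1381 (19 GB) — short by 41.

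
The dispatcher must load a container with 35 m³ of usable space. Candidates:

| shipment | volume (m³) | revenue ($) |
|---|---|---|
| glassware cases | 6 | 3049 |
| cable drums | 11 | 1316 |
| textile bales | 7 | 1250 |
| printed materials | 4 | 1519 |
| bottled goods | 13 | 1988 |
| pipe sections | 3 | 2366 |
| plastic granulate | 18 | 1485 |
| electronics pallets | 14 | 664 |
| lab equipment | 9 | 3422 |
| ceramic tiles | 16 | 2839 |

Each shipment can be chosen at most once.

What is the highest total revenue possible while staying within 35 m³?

Filling by ratio: glassware cases + textile bales + printed materials + pipe sections + lab equipment for 11606, with 6 m³ left unused.
Dropping textile bales frees 7 m³; slotting in bottled goods (13 m³) lifts the total to 12344 at 35 m³.

12344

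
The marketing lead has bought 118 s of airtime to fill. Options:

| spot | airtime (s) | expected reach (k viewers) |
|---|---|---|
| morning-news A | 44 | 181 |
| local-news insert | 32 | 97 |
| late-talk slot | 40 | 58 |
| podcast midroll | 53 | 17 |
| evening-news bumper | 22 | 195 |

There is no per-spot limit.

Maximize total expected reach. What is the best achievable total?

5×evening-news bumper uses 110 of the 118 s and totals 975.

975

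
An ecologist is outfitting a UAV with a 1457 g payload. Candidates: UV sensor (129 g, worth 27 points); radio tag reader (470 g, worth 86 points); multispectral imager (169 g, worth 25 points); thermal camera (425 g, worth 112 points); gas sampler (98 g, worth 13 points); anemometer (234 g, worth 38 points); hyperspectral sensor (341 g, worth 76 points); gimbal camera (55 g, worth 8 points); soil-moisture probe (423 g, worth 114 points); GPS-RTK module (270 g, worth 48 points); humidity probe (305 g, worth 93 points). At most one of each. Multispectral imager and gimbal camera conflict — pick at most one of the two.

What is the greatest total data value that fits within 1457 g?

371

UV sensor + multispectral imager + thermal camera + soil-moisture probe + humidity probe uses 1451 of the 1457 g and totals 371.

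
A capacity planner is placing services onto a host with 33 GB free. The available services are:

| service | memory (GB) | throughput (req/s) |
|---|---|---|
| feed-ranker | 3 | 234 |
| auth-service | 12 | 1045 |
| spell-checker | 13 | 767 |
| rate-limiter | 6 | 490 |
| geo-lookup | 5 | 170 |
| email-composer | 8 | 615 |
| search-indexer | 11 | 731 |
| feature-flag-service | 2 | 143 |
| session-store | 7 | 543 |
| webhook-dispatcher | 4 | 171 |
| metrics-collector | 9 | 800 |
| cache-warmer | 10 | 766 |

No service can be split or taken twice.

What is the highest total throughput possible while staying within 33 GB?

By throughput per GB: metrics-collector 88.89, auth-service 87.08, rate-limiter 81.67 lead.
Taking the top-ratio services first gives feed-ranker + auth-service + rate-limiter + feature-flag-service + metrics-collector for 2712 (32 GB).
Dropping rate-limiter frees 6 GB; slotting in session-store (7 GB) lifts the total to 2765 at 33 GB.
Next best is auth-service + feature-flag-service + metrics-collector + cache-warmer at 2754 (33 GB) — short by 11.

2765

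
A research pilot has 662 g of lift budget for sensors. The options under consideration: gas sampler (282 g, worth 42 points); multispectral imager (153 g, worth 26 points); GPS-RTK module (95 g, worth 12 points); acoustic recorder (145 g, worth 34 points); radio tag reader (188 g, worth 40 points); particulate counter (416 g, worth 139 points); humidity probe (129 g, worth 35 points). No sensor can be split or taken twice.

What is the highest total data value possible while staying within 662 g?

186

By data value per g: particulate counter 0.33, humidity probe 0.27, acoustic recorder 0.23 lead.
GPS-RTK module + particulate counter + humidity probe uses 640 of the 662 g and totals 186.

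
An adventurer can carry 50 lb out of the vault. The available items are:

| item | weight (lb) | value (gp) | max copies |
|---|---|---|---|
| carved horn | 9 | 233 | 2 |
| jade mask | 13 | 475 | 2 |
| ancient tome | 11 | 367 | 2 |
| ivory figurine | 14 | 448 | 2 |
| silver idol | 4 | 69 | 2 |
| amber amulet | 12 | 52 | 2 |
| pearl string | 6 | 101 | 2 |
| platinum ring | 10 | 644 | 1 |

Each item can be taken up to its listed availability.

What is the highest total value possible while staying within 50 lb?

2042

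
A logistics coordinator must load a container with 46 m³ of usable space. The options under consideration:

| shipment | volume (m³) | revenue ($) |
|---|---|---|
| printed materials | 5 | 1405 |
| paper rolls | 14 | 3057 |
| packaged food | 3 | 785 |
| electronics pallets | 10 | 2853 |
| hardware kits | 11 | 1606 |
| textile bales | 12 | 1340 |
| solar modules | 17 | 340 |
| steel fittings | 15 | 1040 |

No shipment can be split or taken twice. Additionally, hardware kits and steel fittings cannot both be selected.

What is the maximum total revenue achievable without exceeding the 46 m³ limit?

9706

By revenue per m³: electronics pallets 285.30, printed materials 281.00, packaged food 261.67 lead.
Best packing: printed materials + paper rolls + packaged food + electronics pallets + hardware kits — 43 m³, 9706 total.
Next best is printed materials + paper rolls + packaged food + electronics pallets + textile bales at 9440 (44 m³) — short by 266.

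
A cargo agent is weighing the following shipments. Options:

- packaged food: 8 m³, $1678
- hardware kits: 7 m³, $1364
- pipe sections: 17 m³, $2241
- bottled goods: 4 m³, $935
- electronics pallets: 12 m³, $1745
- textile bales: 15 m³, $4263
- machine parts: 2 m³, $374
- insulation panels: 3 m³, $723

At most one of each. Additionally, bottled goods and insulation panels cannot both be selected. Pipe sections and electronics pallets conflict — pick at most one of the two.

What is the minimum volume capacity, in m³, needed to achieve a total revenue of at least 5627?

Minimise m³ subject to total revenue ≥ 5627.
hardware kits + textile bales: 5627 revenue at 22 m³.
Below 22 m³ the best achievable stays under 5627.

22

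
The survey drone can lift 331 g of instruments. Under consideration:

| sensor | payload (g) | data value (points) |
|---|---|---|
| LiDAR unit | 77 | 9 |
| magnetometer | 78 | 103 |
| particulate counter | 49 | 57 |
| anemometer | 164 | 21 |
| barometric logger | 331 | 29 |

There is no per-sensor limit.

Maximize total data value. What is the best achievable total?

412

Density check — magnetometer 1.32, particulate counter 1.16, anemometer 0.13, LiDAR unit 0.12 are the best per g.
Taking 4×magnetometer: 312 g used, 412 in data value.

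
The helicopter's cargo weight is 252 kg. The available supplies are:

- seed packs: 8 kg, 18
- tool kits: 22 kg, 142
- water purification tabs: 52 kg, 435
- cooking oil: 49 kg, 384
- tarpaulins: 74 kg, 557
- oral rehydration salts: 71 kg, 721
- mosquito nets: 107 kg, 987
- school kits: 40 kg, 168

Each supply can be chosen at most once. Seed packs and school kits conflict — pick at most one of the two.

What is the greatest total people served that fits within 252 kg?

Taking tool kits + water purification tabs + oral rehydration salts + mosquito nets: 252 kg used, 2285 in people served.

2285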